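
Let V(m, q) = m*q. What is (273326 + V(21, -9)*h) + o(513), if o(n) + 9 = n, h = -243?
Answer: 319757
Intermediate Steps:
o(n) = -9 + n
(273326 + V(21, -9)*h) + o(513) = (273326 + (21*(-9))*(-243)) + (-9 + 513) = (273326 - 189*(-243)) + 504 = (273326 + 45927) + 504 = 319253 + 504 = 319757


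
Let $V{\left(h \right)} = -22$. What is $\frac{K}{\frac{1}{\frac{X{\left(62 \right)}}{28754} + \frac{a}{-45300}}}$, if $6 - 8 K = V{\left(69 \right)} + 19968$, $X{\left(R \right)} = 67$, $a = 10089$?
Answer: $\frac{47700468997}{86837080} \approx 549.31$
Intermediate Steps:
$K = - \frac{4985}{2}$ ($K = \frac{3}{4} - \frac{-22 + 19968}{8} = \frac{3}{4} - \frac{9973}{4} = - \frac{4985}{2} \approx -2492.5$)
$\frac{K}{\frac{1}{\frac{X{\left(62 \right)}}{28754} + \frac{a}{-45300}}} = - \frac{4985}{2 \frac{1}{\frac{67}{28754} + \frac{10089}{-45300}}} = - \frac{4985}{2 \frac{1}{67 \cdot \frac{1}{28754} + 10089 \left(- \frac{1}{45300}\right)}} = - \frac{4985}{2 \frac{1}{\frac{67}{28754} - \frac{3363}{15100}}} = - \frac{4985}{2 \frac{1}{- \frac{47844001}{217092700}}} = - \frac{4985}{2 \left(- \frac{217092700}{47844001}\right)} = \left(- \frac{4985}{2}\right) \left(- \frac{47844001}{217092700}\right) = \frac{47700468997}{86837080}$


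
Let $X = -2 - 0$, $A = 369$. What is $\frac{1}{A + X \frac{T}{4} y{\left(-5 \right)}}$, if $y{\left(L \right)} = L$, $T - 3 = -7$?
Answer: $\frac{1}{359} \approx 0.0027855$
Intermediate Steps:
$T = -4$ ($T = 3 - 7 = -4$)
$X = -2$ ($X = -2 + \left(-1 + 1\right) = -2 + 0 = -2$)
$\frac{1}{A + X \frac{T}{4} y{\left(-5 \right)}} = \frac{1}{369 + - 2 \left(- \frac{4}{4}\right) \left(-5\right)} = \frac{1}{369 + - 2 \left(\left(-4\right) \frac{1}{4}\right) \left(-5\right)} = \frac{1}{369 + \left(-2\right) \left(-1\right) \left(-5\right)} = \frac{1}{369 + 2 \left(-5\right)} = \frac{1}{369 - 10} = \frac{1}{359}$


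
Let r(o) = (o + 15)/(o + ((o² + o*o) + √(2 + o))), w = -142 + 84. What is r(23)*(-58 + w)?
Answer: -2204/543 ≈ -4.0589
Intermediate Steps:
w = -58
r(o) = (15 + o)/(o + √(2 + o) + 2*o²) (r(o) = (15 + o)/(o + ((o² + o²) + √(2 + o))) = (15 + o)/(o + (2*o² + √(2 + o))) = (15 + o)/(o + (√(2 + o) + 2*o²)) = (15 + o)/(o + √(2 + o) + 2*o²))
r(23)*(-58 + w) = ((15 + 23)/(23 + √(2 + 23) + 2*23²))*(-58 - 58) = (38/(23 + √25 + 2*529))*(-116) = (38/(23 + 5 + 1058))*(-116) = (38/1086)*(-116) = ((1/1086)*38)*(-116) = (19/543)*(-116) = -2204/543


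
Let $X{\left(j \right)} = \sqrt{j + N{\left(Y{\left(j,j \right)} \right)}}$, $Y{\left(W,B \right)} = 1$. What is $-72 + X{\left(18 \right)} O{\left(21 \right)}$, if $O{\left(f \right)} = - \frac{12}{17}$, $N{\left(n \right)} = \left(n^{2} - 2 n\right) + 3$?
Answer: $-72 - \frac{24 \sqrt{5}}{17} \approx -75.157$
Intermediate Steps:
$N{\left(n \right)} = 3 + n^{2} - 2 n$
$O{\left(f \right)} = - \frac{12}{17}$ ($O{\left(f \right)} = \left(-12\right) \frac{1}{17} = - \frac{12}{17}$)
$X{\left(j \right)} = \sqrt{2 + j}$ ($X{\left(j \right)} = \sqrt{j + \left(3 + 1^{2} - 2\right)} = \sqrt{j + \left(3 + 1 - 2\right)} = \sqrt{j + 2} = \sqrt{2 + j}$)
$-72 + X{\left(18 \right)} O{\left(21 \right)} = -72 + \sqrt{2 + 18} \left(- \frac{12}{17}\right) = -72 + \sqrt{20} \left(- \frac{12}{17}\right) = -72 + 2 \sqrt{5} \left(- \frac{12}{17}\right) = -72 - \frac{24 \sqrt{5}}{17}$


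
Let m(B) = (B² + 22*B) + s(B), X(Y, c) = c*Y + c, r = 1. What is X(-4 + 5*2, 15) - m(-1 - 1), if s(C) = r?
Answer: 144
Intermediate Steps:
s(C) = 1
X(Y, c) = c + Y*c (X(Y, c) = Y*c + c = c + Y*c)
m(B) = 1 + B² + 22*B (m(B) = (B² + 22*B) + 1 = 1 + B² + 22*B)
X(-4 + 5*2, 15) - m(-1 - 1) = 15*(1 + (-4 + 5*2)) - (1 + (-1 - 1)² + 22*(-1 - 1)) = 15*(1 + (-4 + 10)) - (1 + (-2)² + 22*(-2)) = 15*(1 + 6) - (1 + 4 - 44) = 15*7 - 1*(-39) = 105 + 39 = 144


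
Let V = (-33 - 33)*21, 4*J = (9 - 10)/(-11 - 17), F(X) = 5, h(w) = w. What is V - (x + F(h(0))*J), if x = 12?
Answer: -156581/112 ≈ -1398.0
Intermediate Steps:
J = 1/112 (J = ((9 - 10)/(-11 - 17))/4 = (-1/(-28))/4 = (-1*(-1/28))/4 = (¼)*(1/28) = 1/112 ≈ 0.0089286)
V = -1386 (V = -66*21 = -1386)
V - (x + F(h(0))*J) = -1386 - (12 + 5*(1/112)) = -1386 - (12 + 5/112) = -1386 - 1*1349/112 = -1386 - 1349/112 = -156581/112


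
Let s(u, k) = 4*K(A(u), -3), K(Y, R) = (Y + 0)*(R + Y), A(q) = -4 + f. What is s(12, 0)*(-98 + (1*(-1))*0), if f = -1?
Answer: -15680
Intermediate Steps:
A(q) = -5 (A(q) = -4 - 1 = -5)
K(Y, R) = Y*(R + Y)
s(u, k) = 160 (s(u, k) = 4*(-5*(-3 - 5)) = 4*(-5*(-8)) = 4*40 = 160)
s(12, 0)*(-98 + (1*(-1))*0) = 160*(-98 + (1*(-1))*0) = 160*(-98 - 1*0) = 160*(-98 + 0) = 160*(-98) = -15680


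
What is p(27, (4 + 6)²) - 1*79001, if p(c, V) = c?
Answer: -78974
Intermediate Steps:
p(27, (4 + 6)²) - 1*79001 = 27 - 1*79001 = 27 - 79001 = -78974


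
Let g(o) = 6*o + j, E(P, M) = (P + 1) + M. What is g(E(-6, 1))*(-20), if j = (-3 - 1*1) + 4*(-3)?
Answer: 800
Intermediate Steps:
j = -16 (j = (-3 - 1) - 12 = -4 - 12 = -16)
E(P, M) = 1 + M + P (E(P, M) = (1 + P) + M = 1 + M + P)
g(o) = -16 + 6*o (g(o) = 6*o - 16 = -16 + 6*o)
g(E(-6, 1))*(-20) = (-16 + 6*(1 + 1 - 6))*(-20) = (-16 + 6*(-4))*(-20) = (-16 - 24)*(-20) = -40*(-20) = 800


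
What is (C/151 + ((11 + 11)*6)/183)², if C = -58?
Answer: 9647236/84842521 ≈ 0.11371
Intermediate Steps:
(C/151 + ((11 + 11)*6)/183)² = (-58/151 + ((11 + 11)*6)/183)² = (-58*1/151 + (22*6)*(1/183))² = (-58/151 + 132*(1/183))² = (-58/151 + 44/61)² = (3106/9211)² = 9647236/84842521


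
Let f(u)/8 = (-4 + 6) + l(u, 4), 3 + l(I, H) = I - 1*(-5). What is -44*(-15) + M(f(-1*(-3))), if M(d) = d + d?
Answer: 772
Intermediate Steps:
l(I, H) = 2 + I (l(I, H) = -3 + (I - 1*(-5)) = -3 + (I + 5) = -3 + (5 + I) = 2 + I)
f(u) = 32 + 8*u (f(u) = 8*((-4 + 6) + (2 + u)) = 8*(2 + (2 + u)) = 8*(4 + u) = 32 + 8*u)
M(d) = 2*d
-44*(-15) + M(f(-1*(-3))) = -44*(-15) + 2*(32 + 8*(-1*(-3))) = 660 + 2*(32 + 8*3) = 660 + 2*(32 + 24) = 660 + 2*56 = 660 + 112 = 772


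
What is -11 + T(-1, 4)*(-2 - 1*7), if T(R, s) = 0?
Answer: -11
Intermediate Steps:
-11 + T(-1, 4)*(-2 - 1*7) = -11 + 0*(-2 - 1*7) = -11 + 0*(-2 - 7) = -11 + 0*(-9) = -11 + 0 = -11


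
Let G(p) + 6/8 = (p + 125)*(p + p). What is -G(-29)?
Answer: 22275/4 ≈ 5568.8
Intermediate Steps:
G(p) = -¾ + 2*p*(125 + p) (G(p) = -¾ + (p + 125)*(p + p) = -¾ + (125 + p)*(2*p) = -¾ + 2*p*(125 + p))
-G(-29) = -(-¾ + 2*(-29)² + 250*(-29)) = -(-¾ + 2*841 - 7250) = -(-¾ + 1682 - 7250) = -1*(-22275/4) = 22275/4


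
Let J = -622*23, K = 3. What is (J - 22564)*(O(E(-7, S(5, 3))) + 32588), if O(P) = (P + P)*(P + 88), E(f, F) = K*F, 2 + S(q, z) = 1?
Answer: -1182715860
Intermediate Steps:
S(q, z) = -1 (S(q, z) = -2 + 1 = -1)
J = -14306
E(f, F) = 3*F
O(P) = 2*P*(88 + P) (O(P) = (2*P)*(88 + P) = 2*P*(88 + P))
(J - 22564)*(O(E(-7, S(5, 3))) + 32588) = (-14306 - 22564)*(2*(3*(-1))*(88 + 3*(-1)) + 32588) = -36870*(2*(-3)*(88 - 3) + 32588) = -36870*(2*(-3)*85 + 32588) = -36870*(-510 + 32588) = -36870*32078 = -1182715860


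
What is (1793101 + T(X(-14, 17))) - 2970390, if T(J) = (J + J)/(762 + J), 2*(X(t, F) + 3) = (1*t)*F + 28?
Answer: -128324537/109 ≈ -1.1773e+6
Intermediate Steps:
X(t, F) = 11 + F*t/2 (X(t, F) = -3 + ((1*t)*F + 28)/2 = -3 + (t*F + 28)/2 = -3 + (F*t + 28)/2 = -3 + (28 + F*t)/2 = -3 + (14 + F*t/2) = 11 + F*t/2)
T(J) = 2*J/(762 + J) (T(J) = (2*J)/(762 + J) = 2*J/(762 + J))
(1793101 + T(X(-14, 17))) - 2970390 = (1793101 + 2*(11 + (1/2)*17*(-14))/(762 + (11 + (1/2)*17*(-14)))) - 2970390 = (1793101 + 2*(11 - 119)/(762 + (11 - 119))) - 2970390 = (1793101 + 2*(-108)/(762 - 108)) - 2970390 = (1793101 + 2*(-108)/654) - 2970390 = (1793101 + 2*(-108)*(1/654)) - 2970390 = (1793101 - 36/109) - 2970390 = 195447973/109 - 2970390 = -128324537/109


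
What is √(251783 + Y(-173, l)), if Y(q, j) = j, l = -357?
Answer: √251426 ≈ 501.42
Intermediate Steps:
√(251783 + Y(-173, l)) = √(251783 - 357) = √251426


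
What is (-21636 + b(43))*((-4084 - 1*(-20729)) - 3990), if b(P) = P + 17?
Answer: -273044280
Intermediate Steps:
b(P) = 17 + P
(-21636 + b(43))*((-4084 - 1*(-20729)) - 3990) = (-21636 + (17 + 43))*((-4084 - 1*(-20729)) - 3990) = (-21636 + 60)*((-4084 + 20729) - 3990) = -21576*(16645 - 3990) = -21576*12655 = -273044280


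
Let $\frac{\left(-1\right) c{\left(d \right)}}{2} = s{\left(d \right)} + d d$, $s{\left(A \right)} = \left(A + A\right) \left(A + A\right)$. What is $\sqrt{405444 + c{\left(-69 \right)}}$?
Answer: $\sqrt{357834} \approx 598.19$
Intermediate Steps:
$s{\left(A \right)} = 4 A^{2}$ ($s{\left(A \right)} = 2 A 2 A = 4 A^{2}$)
$c{\left(d \right)} = - 10 d^{2}$ ($c{\left(d \right)} = - 2 \left(4 d^{2} + d d\right) = - 2 \left(4 d^{2} + d^{2}\right) = - 2 \cdot 5 d^{2} = - 10 d^{2}$)
$\sqrt{405444 + c{\left(-69 \right)}} = \sqrt{405444 - 10 \left(-69\right)^{2}} = \sqrt{405444 - 47610} = \sqrt{357834}$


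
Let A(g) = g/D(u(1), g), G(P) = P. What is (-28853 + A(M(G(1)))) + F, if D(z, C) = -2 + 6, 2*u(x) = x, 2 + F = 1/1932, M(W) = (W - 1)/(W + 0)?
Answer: -55747859/1932 ≈ -28855.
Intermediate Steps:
M(W) = (-1 + W)/W
F = -3863/1932 (F = -2 + 1/1932 = -3863/1932 ≈ -1.9995)
u(x) = x/2
D(z, C) = 4
A(g) = g/4
(-28853 + A(M(G(1)))) + F = (-28853 + ((-1 + 1)/1)/4) - 3863/1932 = (-28853 + (1*0)/4) - 3863/1932 = (-28853 + (1/4)*0) - 3863/1932 = (-28853 + 0) - 3863/1932 = -28853 - 3863/1932 = -55747859/1932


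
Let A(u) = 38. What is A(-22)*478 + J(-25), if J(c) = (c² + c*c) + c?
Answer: 19389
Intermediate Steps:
J(c) = c + 2*c² (J(c) = (c² + c²) + c = 2*c² + c = c + 2*c²)
A(-22)*478 + J(-25) = 38*478 - 25*(1 + 2*(-25)) = 18164 - 25*(1 - 50) = 18164 - 25*(-49) = 18164 + 1225 = 19389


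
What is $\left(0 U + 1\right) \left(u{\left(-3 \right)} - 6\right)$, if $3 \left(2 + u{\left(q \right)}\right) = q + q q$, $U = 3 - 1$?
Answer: $-6$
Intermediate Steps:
$U = 2$ ($U = 3 - 1 = 2$)
$u{\left(q \right)} = -2 + \frac{q}{3} + \frac{q^{2}}{3}$ ($u{\left(q \right)} = -2 + \frac{q + q q}{3} = -2 + \frac{q + q^{2}}{3} = -2 + \left(\frac{q}{3} + \frac{q^{2}}{3}\right) = -2 + \frac{q}{3} + \frac{q^{2}}{3}$)
$\left(0 U + 1\right) \left(u{\left(-3 \right)} - 6\right) = \left(0 \cdot 2 + 1\right) \left(\left(-2 + \frac{1}{3} \left(-3\right) + \frac{\left(-3\right)^{2}}{3}\right) - 6\right) = \left(0 + 1\right) \left(\left(-2 - 1 + \frac{1}{3} \cdot 9\right) - 6\right) = 1 \left(\left(-2 - 1 + 3\right) - 6\right) = 1 \left(0 - 6\right) = 1 \left(-6\right) = -6$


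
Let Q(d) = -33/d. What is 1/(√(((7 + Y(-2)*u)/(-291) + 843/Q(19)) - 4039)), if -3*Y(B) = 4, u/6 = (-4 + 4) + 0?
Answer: -I*√46358690565/14482565 ≈ -0.014867*I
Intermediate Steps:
u = 0 (u = 6*((-4 + 4) + 0) = 6*(0 + 0) = 6*0 = 0)
Y(B) = -4/3 (Y(B) = -⅓*4 = -4/3)
1/(√(((7 + Y(-2)*u)/(-291) + 843/Q(19)) - 4039)) = 1/(√(((7 - 4/3*0)/(-291) + 843/((-33/19))) - 4039)) = 1/(√(((7 + 0)*(-1/291) + 843/((-33*1/19))) - 4039)) = 1/(√((7*(-1/291) + 843/(-33/19)) - 4039)) = 1/(√((-7/291 + 843*(-19/33)) - 4039)) = 1/(√((-7/291 - 5339/11) - 4039)) = 1/(√(-1553726/3201 - 4039)) = 1/(√(-14482565/3201)) = 1/(I*√46358690565/3201) = -I*√46358690565/14482565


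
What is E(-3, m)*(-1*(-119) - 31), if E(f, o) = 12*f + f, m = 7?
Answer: -3432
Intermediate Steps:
E(f, o) = 13*f
E(-3, m)*(-1*(-119) - 31) = (13*(-3))*(-1*(-119) - 31) = -39*(119 - 31) = -39*88 = -3432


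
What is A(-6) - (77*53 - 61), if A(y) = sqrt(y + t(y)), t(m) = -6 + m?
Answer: -4020 + 3*I*sqrt(2) ≈ -4020.0 + 4.2426*I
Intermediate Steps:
A(y) = sqrt(-6 + 2*y) (A(y) = sqrt(y + (-6 + y)) = sqrt(-6 + 2*y))
A(-6) - (77*53 - 61) = sqrt(-6 + 2*(-6)) - (77*53 - 61) = sqrt(-6 - 12) - (4081 - 61) = sqrt(-18) - 1*4020 = 3*I*sqrt(2) - 4020 = -4020 + 3*I*sqrt(2)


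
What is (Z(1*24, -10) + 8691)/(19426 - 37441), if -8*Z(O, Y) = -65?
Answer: -69593/144120 ≈ -0.48288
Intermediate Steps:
Z(O, Y) = 65/8 (Z(O, Y) = -1/8*(-65) = 65/8)
(Z(1*24, -10) + 8691)/(19426 - 37441) = (65/8 + 8691)/(19426 - 37441) = (69593/8)/(-18015) = (69593/8)*(-1/18015) = -69593/144120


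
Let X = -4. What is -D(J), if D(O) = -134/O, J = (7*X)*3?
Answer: -67/42 ≈ -1.5952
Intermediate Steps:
J = -84 (J = (7*(-4))*3 = -28*3 = -84)
-D(J) = -(-134)/(-84) = -(-134)*(-1)/84 = -1*67/42 = -67/42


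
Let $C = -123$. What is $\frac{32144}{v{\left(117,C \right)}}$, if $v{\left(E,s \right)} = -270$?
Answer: $- \frac{16072}{135} \approx -119.05$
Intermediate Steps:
$\frac{32144}{v{\left(117,C \right)}} = \frac{32144}{-270} = 32144 \left(- \frac{1}{270}\right) = - \frac{16072}{135}$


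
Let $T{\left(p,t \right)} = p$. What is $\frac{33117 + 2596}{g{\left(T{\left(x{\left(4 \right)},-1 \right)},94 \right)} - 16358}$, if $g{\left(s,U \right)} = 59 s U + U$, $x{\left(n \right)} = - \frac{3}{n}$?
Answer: $- \frac{71426}{40847} \approx -1.7486$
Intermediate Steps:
$g{\left(s,U \right)} = U + 59 U s$ ($g{\left(s,U \right)} = 59 U s + U = U + 59 U s$)
$\frac{33117 + 2596}{g{\left(T{\left(x{\left(4 \right)},-1 \right)},94 \right)} - 16358} = \frac{33117 + 2596}{94 \left(1 + 59 \left(- \frac{3}{4}\right)\right) - 16358} = \frac{35713}{94 \left(1 + 59 \left(\left(-3\right) \frac{1}{4}\right)\right) - 16358} = \frac{35713}{94 \left(1 + 59 \left(- \frac{3}{4}\right)\right) - 16358} = \frac{35713}{94 \left(1 - \frac{177}{4}\right) - 16358} = \frac{35713}{94 \left(- \frac{173}{4}\right) - 16358} = \frac{35713}{- \frac{8131}{2} - 16358} = \frac{35713}{- \frac{40847}{2}} = 35713 \left(- \frac{2}{40847}\right) = - \frac{71426}{40847}$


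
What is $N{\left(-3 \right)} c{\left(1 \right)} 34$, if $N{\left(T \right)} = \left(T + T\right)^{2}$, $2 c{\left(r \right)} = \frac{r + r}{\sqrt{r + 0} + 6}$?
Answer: $\frac{1224}{7} \approx 174.86$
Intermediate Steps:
$c{\left(r \right)} = \frac{r}{6 + \sqrt{r}}$ ($c{\left(r \right)} = \frac{\left(r + r\right) \frac{1}{\sqrt{r + 0} + 6}}{2} = \frac{2 r \frac{1}{\sqrt{r} + 6}}{2} = \frac{2 r \frac{1}{6 + \sqrt{r}}}{2} = \frac{r}{6 + \sqrt{r}}$)
$N{\left(T \right)} = 4 T^{2}$ ($N{\left(T \right)} = \left(2 T\right)^{2} = 4 T^{2}$)
$N{\left(-3 \right)} c{\left(1 \right)} 34 = 4 \left(-3\right)^{2} \cdot 1 \frac{1}{6 + \sqrt{1}} \cdot 34 = 4 \cdot 9 \cdot 1 \frac{1}{6 + 1} \cdot 34 = 36 \cdot 1 \cdot \frac{1}{7} \cdot 34 = 36 \cdot \frac{1}{7} \cdot 34 = \frac{36}{7} \cdot 34 = \frac{1224}{7}$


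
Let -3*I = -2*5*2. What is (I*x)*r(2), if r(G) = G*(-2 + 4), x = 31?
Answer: 2480/3 ≈ 826.67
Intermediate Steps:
r(G) = 2*G (r(G) = G*2 = 2*G)
I = 20/3 (I = -(-2*5)*2/3 = -(-10)*2/3 = -1/3*(-20) = 20/3 ≈ 6.6667)
(I*x)*r(2) = ((20/3)*31)*(2*2) = (620/3)*4 = 2480/3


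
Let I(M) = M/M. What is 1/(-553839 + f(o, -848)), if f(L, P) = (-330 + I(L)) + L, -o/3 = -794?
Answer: -1/551786 ≈ -1.8123e-6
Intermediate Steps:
I(M) = 1
o = 2382 (o = -3*(-794) = 2382)
f(L, P) = -329 + L (f(L, P) = (-330 + 1) + L = -329 + L)
1/(-553839 + f(o, -848)) = 1/(-553839 + (-329 + 2382)) = 1/(-553839 + 2053) = 1/(-551786) = -1/551786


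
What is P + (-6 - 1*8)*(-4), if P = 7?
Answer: 63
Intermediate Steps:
P + (-6 - 1*8)*(-4) = 7 + (-6 - 1*8)*(-4) = 7 + (-6 - 8)*(-4) = 7 - 14*(-4) = 7 + 56 = 63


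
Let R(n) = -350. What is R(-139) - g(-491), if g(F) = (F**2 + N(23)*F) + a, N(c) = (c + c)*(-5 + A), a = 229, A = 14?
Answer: -38386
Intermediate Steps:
N(c) = 18*c (N(c) = (c + c)*(-5 + 14) = (2*c)*9 = 18*c)
g(F) = 229 + F**2 + 414*F (g(F) = (F**2 + (18*23)*F) + 229 = (F**2 + 414*F) + 229 = 229 + F**2 + 414*F)
R(-139) - g(-491) = -350 - (229 + (-491)**2 + 414*(-491)) = -350 - (229 + 241081 - 203274) = -350 - 1*38036 = -350 - 38036 = -38386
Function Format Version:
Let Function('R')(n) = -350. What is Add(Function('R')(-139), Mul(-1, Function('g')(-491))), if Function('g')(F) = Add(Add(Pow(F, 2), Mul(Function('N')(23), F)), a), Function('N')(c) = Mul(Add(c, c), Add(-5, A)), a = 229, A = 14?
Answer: -38386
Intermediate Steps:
Function('N')(c) = Mul(18, c) (Function('N')(c) = Mul(Add(c, c), Add(-5, 14)) = Mul(Mul(2, c), 9) = Mul(18, c))
Function('g')(F) = Add(229, Pow(F, 2), Mul(414, F)) (Function('g')(F) = Add(Add(Pow(F, 2), Mul(Mul(18, 23), F)), 229) = Add(Add(Pow(F, 2), Mul(414, F)), 229) = Add(229, Pow(F, 2), Mul(414, F)))
Add(Function('R')(-139), Mul(-1, Function('g')(-491))) = Add(-350, Mul(-1, Add(229, Pow(-491, 2), Mul(414, -491)))) = Add(-350, Mul(-1, Add(229, 241081, -203274))) = Add(-350, Mul(-1, 38036)) = Add(-350, -38036) = -38386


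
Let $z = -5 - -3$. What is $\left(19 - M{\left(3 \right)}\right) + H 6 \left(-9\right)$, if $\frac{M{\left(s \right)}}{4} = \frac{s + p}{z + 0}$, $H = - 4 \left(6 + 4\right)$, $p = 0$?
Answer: $2185$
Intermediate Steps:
$z = -2$ ($z = -5 + 3 = -2$)
$H = -40$ ($H = \left(-4\right) 10 = -40$)
$M{\left(s \right)} = - 2 s$ ($M{\left(s \right)} = 4 \frac{s + 0}{-2 + 0} = 4 \frac{s}{-2} = 4 s \left(- \frac{1}{2}\right) = 4 \left(- \frac{s}{2}\right) = - 2 s$)
$\left(19 - M{\left(3 \right)}\right) + H 6 \left(-9\right) = \left(19 - \left(-2\right) 3\right) - 40 \cdot 6 \left(-9\right) = \left(19 - -6\right) - -2160 = \left(19 + 6\right) + 2160 = 25 + 2160 = 2185$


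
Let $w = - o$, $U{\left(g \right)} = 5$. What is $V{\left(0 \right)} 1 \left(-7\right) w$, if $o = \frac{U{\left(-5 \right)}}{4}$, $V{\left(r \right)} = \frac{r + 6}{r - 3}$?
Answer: $- \frac{35}{2} \approx -17.5$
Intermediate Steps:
$V{\left(r \right)} = \frac{6 + r}{-3 + r}$
$o = \frac{5}{4} \approx 1.25$
$w = - \frac{5}{4}$ ($w = \left(-1\right) \frac{5}{4} = - \frac{5}{4} \approx -1.25$)
$V{\left(0 \right)} 1 \left(-7\right) w = \frac{6 + 0}{-3 + 0} \cdot 1 \left(-7\right) \left(- \frac{5}{4}\right) = \frac{1}{-3} \cdot 6 \cdot 1 \left(-7\right) \left(- \frac{5}{4}\right) = \left(- \frac{1}{3}\right) 6 \cdot 1 \left(-7\right) \left(- \frac{5}{4}\right) = \left(-2\right) 1 \left(-7\right) \left(- \frac{5}{4}\right) = \left(-2\right) \left(-7\right) \left(- \frac{5}{4}\right) = 14 \left(- \frac{5}{4}\right) = - \frac{35}{2}$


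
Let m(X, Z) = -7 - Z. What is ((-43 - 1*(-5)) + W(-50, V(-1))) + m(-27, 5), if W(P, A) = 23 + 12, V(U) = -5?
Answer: -15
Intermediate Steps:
W(P, A) = 35
((-43 - 1*(-5)) + W(-50, V(-1))) + m(-27, 5) = ((-43 - 1*(-5)) + 35) + (-7 - 1*5) = ((-43 + 5) + 35) + (-7 - 5) = (-38 + 35) - 12 = -3 - 12 = -15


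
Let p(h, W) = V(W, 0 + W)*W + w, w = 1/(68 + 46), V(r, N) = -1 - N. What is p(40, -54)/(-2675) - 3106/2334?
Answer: -30944587/118625550 ≈ -0.26086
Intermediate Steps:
w = 1/114 ≈ 0.0087719
p(h, W) = 1/114 + W*(-1 - W) (p(h, W) = (-1 - (0 + W))*W + 1/114 = (-1 - W)*W + 1/114 = W*(-1 - W) + 1/114 = 1/114 + W*(-1 - W))
p(40, -54)/(-2675) - 3106/2334 = (1/114 - 1*(-54) - 1*(-54)**2)/(-2675) - 3106/2334 = (1/114 + 54 - 1*2916)*(-1/2675) - 3106*1/2334 = (1/114 + 54 - 2916)*(-1/2675) - 1553/1167 = -326267/114*(-1/2675) - 1553/1167 = 326267/304950 - 1553/1167 = -30944587/118625550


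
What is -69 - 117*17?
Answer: -2058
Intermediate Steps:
-69 - 117*17 = -69 - 1989 = -2058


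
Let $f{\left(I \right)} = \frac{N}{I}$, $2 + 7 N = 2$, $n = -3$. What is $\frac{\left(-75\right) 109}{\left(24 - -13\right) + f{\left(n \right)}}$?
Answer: $- \frac{8175}{37} \approx -220.95$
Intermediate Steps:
$N = 0$ ($N = - \frac{2}{7} + \frac{1}{7} \cdot 2 = - \frac{2}{7} + \frac{2}{7} = 0$)
$f{\left(I \right)} = 0$ ($f{\left(I \right)} = \frac{0}{I} = 0$)
$\frac{\left(-75\right) 109}{\left(24 - -13\right) + f{\left(n \right)}} = \frac{\left(-75\right) 109}{\left(24 - -13\right) + 0} = - \frac{8175}{\left(24 + 13\right) + 0} = - \frac{8175}{37 + 0} = - \frac{8175}{37}$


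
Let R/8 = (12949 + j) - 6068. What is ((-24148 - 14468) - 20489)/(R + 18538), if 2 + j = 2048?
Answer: -59105/89954 ≈ -0.65706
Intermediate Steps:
j = 2046 (j = -2 + 2048 = 2046)
R = 71416 (R = 8*((12949 + 2046) - 6068) = 8*(14995 - 6068) = 8*8927 = 71416)
((-24148 - 14468) - 20489)/(R + 18538) = ((-24148 - 14468) - 20489)/(71416 + 18538) = (-38616 - 20489)/89954 = -59105*1/89954 = -59105/89954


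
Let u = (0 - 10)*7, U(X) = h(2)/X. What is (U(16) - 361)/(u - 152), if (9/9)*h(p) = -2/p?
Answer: 5777/3552 ≈ 1.6264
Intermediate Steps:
h(p) = -2/p
U(X) = -1/X (U(X) = (-2/2)/X = (-2*1/2)/X = -1/X)
u = -70 (u = -10*7 = -70)
(U(16) - 361)/(u - 152) = (-1/16 - 361)/(-70 - 152) = (-1*1/16 - 361)/(-222) = (-1/16 - 361)*(-1/222) = -5777/16*(-1/222) = 5777/3552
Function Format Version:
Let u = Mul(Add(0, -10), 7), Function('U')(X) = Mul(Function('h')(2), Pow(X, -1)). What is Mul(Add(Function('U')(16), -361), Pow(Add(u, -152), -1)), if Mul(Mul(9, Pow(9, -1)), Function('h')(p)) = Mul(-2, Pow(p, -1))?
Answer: Rational(5777, 3552) ≈ 1.6264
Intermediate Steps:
Function('h')(p) = Mul(-2, Pow(p, -1))
Function('U')(X) = Mul(-1, Pow(X, -1)) (Function('U')(X) = Mul(Mul(-2, Pow(2, -1)), Pow(X, -1)) = Mul(Mul(-2, Rational(1, 2)), Pow(X, -1)) = Mul(-1, Pow(X, -1)))
u = -70 (u = Mul(-10, 7) = -70)
Mul(Add(Function('U')(16), -361), Pow(Add(u, -152), -1)) = Mul(Add(Mul(-1, Pow(16, -1)), -361), Pow(Add(-70, -152), -1)) = Mul(Add(Mul(-1, Rational(1, 16)), -361), Pow(-222, -1)) = Mul(Add(Rational(-1, 16), -361), Rational(-1, 222)) = Mul(Rational(-5777, 16), Rational(-1, 222)) = Rational(5777, 3552)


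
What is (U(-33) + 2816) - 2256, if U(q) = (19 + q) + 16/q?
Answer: 18002/33 ≈ 545.52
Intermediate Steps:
U(q) = 19 + q + 16/q
(U(-33) + 2816) - 2256 = ((19 - 33 + 16/(-33)) + 2816) - 2256 = ((19 - 33 + 16*(-1/33)) + 2816) - 2256 = ((19 - 33 - 16/33) + 2816) - 2256 = (-478/33 + 2816) - 2256 = 92450/33 - 2256 = 18002/33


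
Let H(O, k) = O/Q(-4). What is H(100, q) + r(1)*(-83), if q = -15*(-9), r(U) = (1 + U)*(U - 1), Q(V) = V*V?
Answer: 25/4 ≈ 6.2500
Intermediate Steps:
Q(V) = V²
r(U) = (1 + U)*(-1 + U)
q = 135
H(O, k) = O/16 (H(O, k) = O/((-4)²) = O/16)
H(100, q) + r(1)*(-83) = (1/16)*100 + (-1 + 1²)*(-83) = 25/4 + (-1 + 1)*(-83) = 25/4 + 0*(-83) = 25/4 + 0 = 25/4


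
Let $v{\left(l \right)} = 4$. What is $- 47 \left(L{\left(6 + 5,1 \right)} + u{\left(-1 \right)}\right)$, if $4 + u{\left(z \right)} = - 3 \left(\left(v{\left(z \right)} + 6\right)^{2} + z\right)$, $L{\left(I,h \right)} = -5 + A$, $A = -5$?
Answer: $14617$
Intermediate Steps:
$L{\left(I,h \right)} = -10$ ($L{\left(I,h \right)} = -5 - 5 = -10$)
$u{\left(z \right)} = -304 - 3 z$ ($u{\left(z \right)} = -4 - 3 \left(\left(4 + 6\right)^{2} + z\right) = -4 - 3 \left(10^{2} + z\right) = -4 - 3 \left(100 + z\right) = -4 - \left(300 + 3 z\right) = -304 - 3 z$)
$- 47 \left(L{\left(6 + 5,1 \right)} + u{\left(-1 \right)}\right) = - 47 \left(-10 - 301\right) = \left(-47\right) \left(-311\right) = 14617$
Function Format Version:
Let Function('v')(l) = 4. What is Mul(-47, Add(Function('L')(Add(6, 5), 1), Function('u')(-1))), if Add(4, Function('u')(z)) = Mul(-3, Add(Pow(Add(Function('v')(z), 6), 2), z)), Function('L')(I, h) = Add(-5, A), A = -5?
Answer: 14617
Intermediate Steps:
Function('L')(I, h) = -10 (Function('L')(I, h) = Add(-5, -5) = -10)
Function('u')(z) = Add(-304, Mul(-3, z)) (Function('u')(z) = Add(-4, Mul(-3, Add(Pow(Add(4, 6), 2), z))) = Add(-4, Mul(-3, Add(Pow(10, 2), z))) = Add(-4, Mul(-3, Add(100, z))) = Add(-4, Add(-300, Mul(-3, z))) = Add(-304, Mul(-3, z)))
Mul(-47, Add(Function('L')(Add(6, 5), 1), Function('u')(-1))) = Mul(-47, Add(-10, Add(-304, Mul(-3, -1)))) = Mul(-47, Add(-10, Add(-304, 3))) = Mul(-47, Add(-10, -301)) = Mul(-47, -311) = 14617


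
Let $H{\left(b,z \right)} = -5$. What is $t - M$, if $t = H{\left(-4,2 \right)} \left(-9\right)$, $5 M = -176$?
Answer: $\frac{401}{5} \approx 80.2$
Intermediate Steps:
$M = - \frac{176}{5}$ ($M = \frac{1}{5} \left(-176\right) = - \frac{176}{5} \approx -35.2$)
$t = 45$ ($t = \left(-5\right) \left(-9\right) = 45$)
$t - M = 45 - - \frac{176}{5} = 45 + \frac{176}{5} = \frac{401}{5}$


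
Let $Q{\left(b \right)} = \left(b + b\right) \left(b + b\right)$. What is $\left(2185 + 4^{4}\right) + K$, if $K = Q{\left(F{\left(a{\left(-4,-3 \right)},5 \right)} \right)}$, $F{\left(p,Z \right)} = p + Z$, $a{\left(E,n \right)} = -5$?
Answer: $2441$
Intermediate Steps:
$F{\left(p,Z \right)} = Z + p$
$Q{\left(b \right)} = 4 b^{2}$ ($Q{\left(b \right)} = 2 b 2 b = 4 b^{2}$)
$K = 0$ ($K = 4 \left(5 - 5\right)^{2} = 4 \cdot 0^{2} = 4 \cdot 0 = 0$)
$\left(2185 + 4^{4}\right) + K = \left(2185 + 4^{4}\right) + 0 = \left(2185 + 256\right) + 0 = 2441 + 0 = 2441$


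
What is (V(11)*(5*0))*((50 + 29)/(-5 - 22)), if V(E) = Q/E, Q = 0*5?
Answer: 0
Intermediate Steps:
Q = 0
V(E) = 0 (V(E) = 0/E = 0)
(V(11)*(5*0))*((50 + 29)/(-5 - 22)) = (0*(5*0))*((50 + 29)/(-5 - 22)) = (0*0)*(79/(-27)) = 0*(79*(-1/27)) = 0*(-79/27) = 0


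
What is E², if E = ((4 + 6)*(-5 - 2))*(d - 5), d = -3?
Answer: 313600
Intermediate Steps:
E = 560 (E = ((4 + 6)*(-5 - 2))*(-3 - 5) = (10*(-7))*(-8) = -70*(-8) = 560)
E² = 560² = 313600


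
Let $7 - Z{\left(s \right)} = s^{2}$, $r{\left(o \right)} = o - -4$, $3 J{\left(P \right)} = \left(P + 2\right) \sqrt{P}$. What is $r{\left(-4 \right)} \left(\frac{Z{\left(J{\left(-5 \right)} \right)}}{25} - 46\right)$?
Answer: $0$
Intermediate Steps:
$J{\left(P \right)} = \frac{\sqrt{P} \left(2 + P\right)}{3}$ ($J{\left(P \right)} = \frac{\left(P + 2\right) \sqrt{P}}{3} = \frac{\left(2 + P\right) \sqrt{P}}{3} = \frac{\sqrt{P} \left(2 + P\right)}{3}$)
$r{\left(o \right)} = 4 + o$ ($r{\left(o \right)} = o + 4 = 4 + o$)
$Z{\left(s \right)} = 7 - s^{2}$
$r{\left(-4 \right)} \left(\frac{Z{\left(J{\left(-5 \right)} \right)}}{25} - 46\right) = \left(4 - 4\right) \left(\frac{7 - \left(\frac{\sqrt{-5} \left(2 - 5\right)}{3}\right)^{2}}{25} - 46\right) = 0 \left(\left(7 - \left(\frac{1}{3} i \sqrt{5} \left(-3\right)\right)^{2}\right) \frac{1}{25} - 46\right) = 0 \left(\left(7 - \left(- i \sqrt{5}\right)^{2}\right) \frac{1}{25} - 46\right) = 0 \left(\left(7 - -5\right) \frac{1}{25} - 46\right) = 0 \left(\left(7 + 5\right) \frac{1}{25} - 46\right) = 0 \left(12 \cdot \frac{1}{25} - 46\right) = 0 \left(\frac{12}{25} - 46\right) = 0 \left(- \frac{1138}{25}\right) = 0$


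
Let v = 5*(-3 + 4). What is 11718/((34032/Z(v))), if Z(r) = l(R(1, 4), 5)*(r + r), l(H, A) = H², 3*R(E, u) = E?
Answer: 1085/2836 ≈ 0.38258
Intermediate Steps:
R(E, u) = E/3
v = 5 (v = 5*1 = 5)
Z(r) = 2*r/9 (Z(r) = ((⅓)*1)²*(r + r) = (⅓)²*(2*r) = (2*r)/9 = 2*r/9)
11718/((34032/Z(v))) = 11718/((34032/(((2/9)*5)))) = 11718/((34032/(10/9))) = 11718/((34032*(9/10))) = 11718/(153144/5) = 11718*(5/153144) = 1085/2836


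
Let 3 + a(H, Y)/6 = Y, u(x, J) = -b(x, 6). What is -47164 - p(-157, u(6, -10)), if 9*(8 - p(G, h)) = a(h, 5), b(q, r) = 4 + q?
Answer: -141512/3 ≈ -47171.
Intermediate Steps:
u(x, J) = -4 - x (u(x, J) = -(4 + x) = -4 - x)
a(H, Y) = -18 + 6*Y
p(G, h) = 20/3 (p(G, h) = 8 - (-18 + 6*5)/9 = 8 - (-18 + 30)/9 = 8 - 1/9*12 = 8 - 4/3 = 20/3)
-47164 - p(-157, u(6, -10)) = -47164 - 1*20/3 = -47164 - 20/3 = -141512/3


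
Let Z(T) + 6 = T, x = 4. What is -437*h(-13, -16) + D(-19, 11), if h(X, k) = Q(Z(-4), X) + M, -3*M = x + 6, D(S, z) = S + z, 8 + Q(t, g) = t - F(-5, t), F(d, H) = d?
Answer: 21389/3 ≈ 7129.7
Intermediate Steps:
Z(T) = -6 + T
Q(t, g) = -3 + t (Q(t, g) = -8 + (t - 1*(-5)) = -8 + (t + 5) = -8 + (5 + t) = -3 + t)
M = -10/3 (M = -(4 + 6)/3 = -⅓*10 = -10/3 ≈ -3.3333)
h(X, k) = -49/3 (h(X, k) = (-3 + (-6 - 4)) - 10/3 = (-3 - 10) - 10/3 = -13 - 10/3 = -49/3)
-437*h(-13, -16) + D(-19, 11) = -437*(-49/3) + (-19 + 11) = 21413/3 - 8 = 21389/3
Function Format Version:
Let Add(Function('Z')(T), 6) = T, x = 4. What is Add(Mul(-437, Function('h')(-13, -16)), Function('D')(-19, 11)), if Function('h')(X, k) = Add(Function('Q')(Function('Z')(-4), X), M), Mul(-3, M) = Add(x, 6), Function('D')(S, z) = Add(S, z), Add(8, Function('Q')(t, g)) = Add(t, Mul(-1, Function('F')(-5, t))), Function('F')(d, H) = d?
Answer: Rational(21389, 3) ≈ 7129.7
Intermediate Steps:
Function('Z')(T) = Add(-6, T)
Function('Q')(t, g) = Add(-3, t) (Function('Q')(t, g) = Add(-8, Add(t, Mul(-1, -5))) = Add(-8, Add(t, 5)) = Add(-8, Add(5, t)) = Add(-3, t))
M = Rational(-10, 3) (M = Mul(Rational(-1, 3), Add(4, 6)) = Mul(Rational(-1, 3), 10) = Rational(-10, 3) ≈ -3.3333)
Function('h')(X, k) = Rational(-49, 3) (Function('h')(X, k) = Add(Add(-3, Add(-6, -4)), Rational(-10, 3)) = Add(Add(-3, -10), Rational(-10, 3)) = Add(-13, Rational(-10, 3)) = Rational(-49, 3))
Add(Mul(-437, Function('h')(-13, -16)), Function('D')(-19, 11)) = Add(Mul(-437, Rational(-49, 3)), Add(-19, 11)) = Add(Rational(21413, 3), -8) = Rational(21389, 3)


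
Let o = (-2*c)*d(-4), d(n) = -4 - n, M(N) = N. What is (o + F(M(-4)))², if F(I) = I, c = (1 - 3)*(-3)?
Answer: 16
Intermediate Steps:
c = 6 (c = -2*(-3) = 6)
o = 0 (o = (-2*6)*(-4 - 1*(-4)) = -12*(-4 + 4) = -12*0 = 0)
(o + F(M(-4)))² = (0 - 4)² = (-4)² = 16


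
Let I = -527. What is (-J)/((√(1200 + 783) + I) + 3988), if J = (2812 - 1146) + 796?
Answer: -4260491/5988269 + 1231*√1983/5988269 ≈ -0.70232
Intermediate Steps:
J = 2462 (J = 1666 + 796 = 2462)
(-J)/((√(1200 + 783) + I) + 3988) = (-1*2462)/((√(1200 + 783) - 527) + 3988) = -2462/((√1983 - 527) + 3988) = -2462/((-527 + √1983) + 3988) = -2462/(3461 + √1983)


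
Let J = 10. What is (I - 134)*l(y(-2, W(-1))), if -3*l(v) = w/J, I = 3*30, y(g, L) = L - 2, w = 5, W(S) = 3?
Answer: 22/3 ≈ 7.3333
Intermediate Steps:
y(g, L) = -2 + L
I = 90
l(v) = -⅙ (l(v) = -5/(3*10) = -⅓*½ = -⅙)
(I - 134)*l(y(-2, W(-1))) = (90 - 134)*(-⅙) = -44*(-⅙) = 22/3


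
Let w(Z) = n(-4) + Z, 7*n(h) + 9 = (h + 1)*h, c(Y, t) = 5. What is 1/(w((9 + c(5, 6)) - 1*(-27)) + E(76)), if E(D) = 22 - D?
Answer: -7/88 ≈ -0.079545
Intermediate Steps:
n(h) = -9/7 + h*(1 + h)/7 (n(h) = -9/7 + ((h + 1)*h)/7 = -9/7 + ((1 + h)*h)/7 = -9/7 + (h*(1 + h))/7 = -9/7 + h*(1 + h)/7)
w(Z) = 3/7 + Z (w(Z) = (-9/7 + (⅐)*(-4) + (⅐)*(-4)²) + Z = (-9/7 - 4/7 + (⅐)*16) + Z = (-9/7 - 4/7 + 16/7) + Z = 3/7 + Z)
1/(w((9 + c(5, 6)) - 1*(-27)) + E(76)) = 1/((3/7 + ((9 + 5) - 1*(-27))) + (22 - 1*76)) = 1/((3/7 + (14 + 27)) + (22 - 76)) = 1/((3/7 + 41) - 54) = 1/(290/7 - 54) = 1/(-88/7) = -7/88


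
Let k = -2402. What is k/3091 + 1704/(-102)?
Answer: -918678/52547 ≈ -17.483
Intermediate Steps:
k/3091 + 1704/(-102) = -2402/3091 + 1704/(-102) = -2402*1/3091 + 1704*(-1/102) = -2402/3091 - 284/17 = -918678/52547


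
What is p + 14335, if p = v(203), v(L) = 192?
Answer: 14527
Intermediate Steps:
p = 192
p + 14335 = 192 + 14335 = 14527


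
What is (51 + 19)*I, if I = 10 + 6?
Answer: 1120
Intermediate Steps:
I = 16
(51 + 19)*I = (51 + 19)*16 = 70*16 = 1120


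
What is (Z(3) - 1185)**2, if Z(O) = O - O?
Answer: 1404225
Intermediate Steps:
Z(O) = 0
(Z(3) - 1185)**2 = (0 - 1185)**2 = (-1185)**2 = 1404225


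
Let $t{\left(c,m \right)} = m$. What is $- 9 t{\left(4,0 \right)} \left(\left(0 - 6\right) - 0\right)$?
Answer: $0$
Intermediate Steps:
$- 9 t{\left(4,0 \right)} \left(\left(0 - 6\right) - 0\right) = \left(-9\right) 0 \left(\left(0 - 6\right) - 0\right) = 0 \left(\left(0 - 6\right) + 0\right) = 0 \left(-6 + 0\right) = 0 \left(-6\right) = 0$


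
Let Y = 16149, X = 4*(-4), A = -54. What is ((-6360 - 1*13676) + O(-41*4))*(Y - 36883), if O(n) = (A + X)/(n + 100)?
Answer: 6646459939/16 ≈ 4.1540e+8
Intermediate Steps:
X = -16
O(n) = -70/(100 + n) (O(n) = (-54 - 16)/(n + 100) = -70/(100 + n))
((-6360 - 1*13676) + O(-41*4))*(Y - 36883) = ((-6360 - 1*13676) - 70/(100 - 41*4))*(16149 - 36883) = ((-6360 - 13676) - 70/(100 - 164))*(-20734) = (-20036 - 70/(-64))*(-20734) = (-20036 - 70*(-1/64))*(-20734) = (-20036 + 35/32)*(-20734) = -641117/32*(-20734) = 6646459939/16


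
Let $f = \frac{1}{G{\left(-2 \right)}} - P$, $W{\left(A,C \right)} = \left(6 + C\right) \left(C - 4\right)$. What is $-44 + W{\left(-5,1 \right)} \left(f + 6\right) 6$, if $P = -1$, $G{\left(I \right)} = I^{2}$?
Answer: $- \frac{1915}{2} \approx -957.5$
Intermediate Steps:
$W{\left(A,C \right)} = \left(-4 + C\right) \left(6 + C\right)$ ($W{\left(A,C \right)} = \left(6 + C\right) \left(-4 + C\right) = \left(-4 + C\right) \left(6 + C\right)$)
$f = \frac{5}{4}$ ($f = \frac{1}{\left(-2\right)^{2}} - -1 = \frac{1}{4} + 1 = \frac{5}{4} \approx 1.25$)
$-44 + W{\left(-5,1 \right)} \left(f + 6\right) 6 = -44 + \left(-24 + 1^{2} + 2 \cdot 1\right) \left(\frac{5}{4} + 6\right) 6 = -44 + \left(-24 + 1 + 2\right) \frac{29}{4} \cdot 6 = -44 - \frac{1827}{2} = - \frac{1915}{2}$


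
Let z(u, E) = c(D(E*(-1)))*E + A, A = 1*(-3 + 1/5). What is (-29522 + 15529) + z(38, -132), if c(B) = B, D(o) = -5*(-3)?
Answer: -79879/5 ≈ -15976.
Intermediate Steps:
D(o) = 15
A = -14/5 (A = 1*(-3 + ⅕) = 1*(-14/5) = -14/5 ≈ -2.8000)
z(u, E) = -14/5 + 15*E (z(u, E) = 15*E - 14/5 = -14/5 + 15*E)
(-29522 + 15529) + z(38, -132) = (-29522 + 15529) + (-14/5 + 15*(-132)) = -13993 + (-14/5 - 1980) = -13993 - 9914/5 = -79879/5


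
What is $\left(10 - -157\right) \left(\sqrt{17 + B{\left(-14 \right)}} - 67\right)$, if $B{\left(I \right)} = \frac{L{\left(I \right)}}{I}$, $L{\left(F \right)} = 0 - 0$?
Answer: $-11189 + 167 \sqrt{17} \approx -10500.0$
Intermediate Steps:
$L{\left(F \right)} = 0$ ($L{\left(F \right)} = 0 + 0 = 0$)
$B{\left(I \right)} = 0$ ($B{\left(I \right)} = \frac{0}{I} = 0$)
$\left(10 - -157\right) \left(\sqrt{17 + B{\left(-14 \right)}} - 67\right) = \left(10 - -157\right) \left(\sqrt{17 + 0} - 67\right) = \left(10 + 157\right) \left(\sqrt{17} - 67\right) = 167 \left(-67 + \sqrt{17}\right) = -11189 + 167 \sqrt{17}$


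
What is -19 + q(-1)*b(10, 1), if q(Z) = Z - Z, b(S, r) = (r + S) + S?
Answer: -19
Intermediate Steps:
b(S, r) = r + 2*S (b(S, r) = (S + r) + S = r + 2*S)
q(Z) = 0
-19 + q(-1)*b(10, 1) = -19 + 0*(1 + 2*10) = -19 + 0*(1 + 20) = -19 + 0*21 = -19 + 0 = -19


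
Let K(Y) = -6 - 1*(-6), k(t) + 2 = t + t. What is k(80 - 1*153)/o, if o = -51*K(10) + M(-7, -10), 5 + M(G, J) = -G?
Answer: -74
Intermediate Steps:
k(t) = -2 + 2*t (k(t) = -2 + (t + t) = -2 + 2*t)
M(G, J) = -5 - G
K(Y) = 0 (K(Y) = -6 + 6 = 0)
o = 2 (o = -51*0 + (-5 - 1*(-7)) = 0 + (-5 + 7) = 0 + 2 = 2)
k(80 - 1*153)/o = (-2 + 2*(80 - 1*153))/2 = (-2 + 2*(80 - 153))*(½) = (-2 + 2*(-73))*(½) = (-2 - 146)*(½) = -148*½ = -74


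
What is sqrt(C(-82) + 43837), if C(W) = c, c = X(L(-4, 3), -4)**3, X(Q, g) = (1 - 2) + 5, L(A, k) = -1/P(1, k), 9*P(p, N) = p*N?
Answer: sqrt(43901) ≈ 209.53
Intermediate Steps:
P(p, N) = N*p/9 (P(p, N) = (p*N)/9 = (N*p)/9 = N*p/9)
L(A, k) = -9/k (L(A, k) = -1/((1/9)*k*1) = -1/(k/9) = -9/k)
X(Q, g) = 4 (X(Q, g) = -1 + 5 = 4)
c = 64 (c = 4**3 = 64)
C(W) = 64
sqrt(C(-82) + 43837) = sqrt(64 + 43837) = sqrt(43901)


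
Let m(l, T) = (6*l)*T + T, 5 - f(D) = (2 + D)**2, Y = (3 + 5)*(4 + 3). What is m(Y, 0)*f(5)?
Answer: 0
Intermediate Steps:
Y = 56 (Y = 8*7 = 56)
f(D) = 5 - (2 + D)**2
m(l, T) = T + 6*T*l (m(l, T) = 6*T*l + T = T + 6*T*l)
m(Y, 0)*f(5) = (0*(1 + 6*56))*(5 - (2 + 5)**2) = (0*(1 + 336))*(5 - 1*7**2) = (0*337)*(5 - 1*49) = 0*(5 - 49) = 0*(-44) = 0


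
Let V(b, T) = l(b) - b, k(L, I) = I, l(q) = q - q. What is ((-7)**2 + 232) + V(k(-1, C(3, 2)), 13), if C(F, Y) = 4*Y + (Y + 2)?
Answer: 269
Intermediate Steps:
l(q) = 0
C(F, Y) = 2 + 5*Y (C(F, Y) = 4*Y + (2 + Y) = 2 + 5*Y)
V(b, T) = -b (V(b, T) = 0 - b = -b)
((-7)**2 + 232) + V(k(-1, C(3, 2)), 13) = ((-7)**2 + 232) - (2 + 5*2) = (49 + 232) - (2 + 10) = 281 - 1*12 = 281 - 12 = 269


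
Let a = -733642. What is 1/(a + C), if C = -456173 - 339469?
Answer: -1/1529284 ≈ -6.5390e-7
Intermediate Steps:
C = -795642
1/(a + C) = 1/(-733642 - 795642) = 1/(-1529284) = -1/1529284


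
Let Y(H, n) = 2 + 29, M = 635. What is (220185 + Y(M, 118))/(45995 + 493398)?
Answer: 220216/539393 ≈ 0.40827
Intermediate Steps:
Y(H, n) = 31
(220185 + Y(M, 118))/(45995 + 493398) = (220185 + 31)/(45995 + 493398) = 220216/539393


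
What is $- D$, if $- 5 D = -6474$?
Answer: $- \frac{6474}{5} \approx -1294.8$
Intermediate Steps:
$D = \frac{6474}{5}$ ($D = \left(- \frac{1}{5}\right) \left(-6474\right) = \frac{6474}{5} \approx 1294.8$)
$- D = \left(-1\right) \frac{6474}{5} = - \frac{6474}{5}$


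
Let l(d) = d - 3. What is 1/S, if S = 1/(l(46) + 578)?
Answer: 621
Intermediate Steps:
l(d) = -3 + d
S = 1/621 (S = 1/((-3 + 46) + 578) = 1/(43 + 578) = 1/621 ≈ 0.0016103)
1/S = 1/(1/621) = 621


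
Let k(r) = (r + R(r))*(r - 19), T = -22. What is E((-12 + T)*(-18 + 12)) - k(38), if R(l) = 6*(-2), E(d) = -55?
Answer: -549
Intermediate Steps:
R(l) = -12
k(r) = (-19 + r)*(-12 + r) (k(r) = (r - 12)*(r - 19) = (-12 + r)*(-19 + r) = (-19 + r)*(-12 + r))
E((-12 + T)*(-18 + 12)) - k(38) = -55 - (228 + 38**2 - 31*38) = -55 - (228 + 1444 - 1178) = -55 - 1*494 = -55 - 494 = -549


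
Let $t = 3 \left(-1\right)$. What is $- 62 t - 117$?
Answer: $69$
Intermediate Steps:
$t = -3$
$- 62 t - 117 = \left(-62\right) \left(-3\right) - 117 = 186 - 117 = 69$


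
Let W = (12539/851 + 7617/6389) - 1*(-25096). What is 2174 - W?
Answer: -124714401696/5437039 ≈ -22938.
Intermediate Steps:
W = 136534524482/5437039 (W = (12539*(1/851) + 7617*(1/6389)) + 25096 = (12539/851 + 7617/6389) + 25096 = 86593738/5437039 + 25096 = 136534524482/5437039 ≈ 25112.)
2174 - W = 2174 - 1*136534524482/5437039 = 2174 - 136534524482/5437039 = -124714401696/5437039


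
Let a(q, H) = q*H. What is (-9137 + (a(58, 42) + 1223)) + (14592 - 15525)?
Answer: -6411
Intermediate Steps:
a(q, H) = H*q
(-9137 + (a(58, 42) + 1223)) + (14592 - 15525) = (-9137 + (42*58 + 1223)) + (14592 - 15525) = (-9137 + (2436 + 1223)) - 933 = (-9137 + 3659) - 933 = -5478 - 933 = -6411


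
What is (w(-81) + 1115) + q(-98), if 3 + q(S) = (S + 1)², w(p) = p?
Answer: 10440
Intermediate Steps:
q(S) = -3 + (1 + S)² (q(S) = -3 + (S + 1)² = -3 + (1 + S)²)
(w(-81) + 1115) + q(-98) = (-81 + 1115) + (-3 + (1 - 98)²) = 1034 + (-3 + (-97)²) = 1034 + (-3 + 9409) = 1034 + 9406 = 10440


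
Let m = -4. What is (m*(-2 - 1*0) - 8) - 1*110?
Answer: -110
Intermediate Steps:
(m*(-2 - 1*0) - 8) - 1*110 = (-4*(-2 - 1*0) - 8) - 1*110 = (-4*(-2 + 0) - 8) - 110 = (-4*(-2) - 8) - 110 = (8 - 8) - 110 = 0 - 110 = -110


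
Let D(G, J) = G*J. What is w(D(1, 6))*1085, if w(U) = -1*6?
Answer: -6510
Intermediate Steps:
w(U) = -6
w(D(1, 6))*1085 = -6*1085 = -6510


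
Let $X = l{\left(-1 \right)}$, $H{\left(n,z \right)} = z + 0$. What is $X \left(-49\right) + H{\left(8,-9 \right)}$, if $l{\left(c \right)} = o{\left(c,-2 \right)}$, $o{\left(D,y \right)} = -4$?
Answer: $187$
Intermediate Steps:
$H{\left(n,z \right)} = z$
$l{\left(c \right)} = -4$
$X = -4$
$X \left(-49\right) + H{\left(8,-9 \right)} = \left(-4\right) \left(-49\right) - 9 = 196 - 9 = 187$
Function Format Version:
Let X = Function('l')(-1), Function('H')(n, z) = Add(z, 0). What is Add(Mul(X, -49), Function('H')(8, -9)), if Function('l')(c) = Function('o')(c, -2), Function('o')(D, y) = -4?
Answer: 187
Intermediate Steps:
Function('H')(n, z) = z
Function('l')(c) = -4
X = -4
Add(Mul(X, -49), Function('H')(8, -9)) = Add(Mul(-4, -49), -9) = Add(196, -9) = 187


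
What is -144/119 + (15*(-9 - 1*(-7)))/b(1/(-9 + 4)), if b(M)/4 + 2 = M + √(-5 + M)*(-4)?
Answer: -535713/523838 - 150*I*√130/2201 ≈ -1.0227 - 0.77704*I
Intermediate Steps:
b(M) = -8 - 16*√(-5 + M) + 4*M (b(M) = -8 + 4*(M + √(-5 + M)*(-4)) = -8 + 4*(M - 4*√(-5 + M)) = -8 + (-16*√(-5 + M) + 4*M) = -8 - 16*√(-5 + M) + 4*M)
-144/119 + (15*(-9 - 1*(-7)))/b(1/(-9 + 4)) = -144/119 + (15*(-9 - 1*(-7)))/(-8 - 16*√(-5 + 1/(-9 + 4)) + 4/(-9 + 4)) = -144*1/119 + (15*(-9 + 7))/(-8 - 16*√(-5 + 1/(-5)) + 4/(-5)) = -144/119 + (15*(-2))/(-8 - 16*√(-5 - ⅕) + 4*(-⅕)) = -144/119 - 30/(-8 - 16*I*√130/5 - ⅘) = -144/119 - 30/(-44/5 - 16*I*√130/5)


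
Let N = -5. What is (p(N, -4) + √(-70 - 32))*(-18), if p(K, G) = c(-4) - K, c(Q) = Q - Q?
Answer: -90 - 18*I*√102 ≈ -90.0 - 181.79*I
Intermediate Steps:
c(Q) = 0
p(K, G) = -K (p(K, G) = 0 - K = -K)
(p(N, -4) + √(-70 - 32))*(-18) = (-1*(-5) + √(-70 - 32))*(-18) = (5 + √(-102))*(-18) = (5 + I*√102)*(-18) = -90 - 18*I*√102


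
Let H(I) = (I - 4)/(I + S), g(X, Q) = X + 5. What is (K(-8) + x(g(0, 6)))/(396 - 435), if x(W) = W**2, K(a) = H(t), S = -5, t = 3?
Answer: -17/26 ≈ -0.65385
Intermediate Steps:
g(X, Q) = 5 + X
H(I) = (-4 + I)/(-5 + I) (H(I) = (I - 4)/(I - 5) = (-4 + I)/(-5 + I))
K(a) = 1/2 (K(a) = (-4 + 3)/(-5 + 3) = -1/(-2) = -1/2*(-1) = 1/2)
(K(-8) + x(g(0, 6)))/(396 - 435) = (1/2 + (5 + 0)**2)/(396 - 435) = (1/2 + 5**2)/(-39) = (1/2 + 25)*(-1/39) = (51/2)*(-1/39) = -17/26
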